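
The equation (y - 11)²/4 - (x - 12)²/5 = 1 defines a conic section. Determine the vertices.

Center (12, 11). The positive term is the y-term, so the transverse axis is vertical; a² = 4, b² = 5.
a = 2. Vertices at (h, k ± a).

(12, 9) and (12, 13)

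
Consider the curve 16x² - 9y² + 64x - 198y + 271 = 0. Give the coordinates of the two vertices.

Group the x- and y-terms: 16(x² + 4x) -9(y² + 22y) = -271
Complete the square in x and y: 16(x + 2)² -9(y + 11)² = -271 + 64 - 1089 = -1296
Divide by -1296: (y + 11)²/144 - (x + 2)²/81 = 1
Hyperbola, center (-2, -11), transverse axis vertical; a² = 144, b² = 81.
a = 12. Vertices at (h, k ± a).

(-2, -23) and (-2, 1)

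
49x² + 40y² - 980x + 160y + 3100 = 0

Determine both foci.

(10, -5) and (10, 1)

Group the x- and y-terms: 49(x² - 20x) + 40(y² + 4y) = -3100
Completing the square gives 49(x - 10)² + 40(y + 2)² = -3100 + 4900 + 160 = 1960.
Divide by 1960: (x - 10)²/40 + (y + 2)²/49 = 1
Ellipse, center (10, -2), major axis vertical; a² = 49, b² = 40.
c² = a² - b² = 49 - 40 = 9, so c = 3.
Foci lie on the vertical axis through the center: (h, k ± c).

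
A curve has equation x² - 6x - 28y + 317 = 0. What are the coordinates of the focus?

Only x is squared. Complete the square in x: (x - 3)² = 28(y - 11).
Vertex (3, 11); 4p = 28 so p = 7. Opens up.
Focus is p units from the vertex along the axis: (h, k + p).

(3, 18)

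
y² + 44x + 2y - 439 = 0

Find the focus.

(-1, -1)

Only y is squared. Complete the square in y: (y + 1)² = -44(x - 10).
Vertex (10, -1); 4p = -44 so p = -11. Opens left.
Focus is p units from the vertex along the axis: (h + p, k).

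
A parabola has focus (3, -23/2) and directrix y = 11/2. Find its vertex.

The vertex is the midpoint between the focus and the directrix along the axis of symmetry.
Axis is vertical (directrix is horizontal). Vertex y-coordinate = (-23/2 + 11/2)/2 = -3; x-coordinate = 3.

(3, -3)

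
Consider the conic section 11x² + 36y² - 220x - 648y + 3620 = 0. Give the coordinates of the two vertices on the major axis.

(4, 9) and (16, 9)

Group: 11(x² - 20x) + 36(y² - 18y) = -3620
Completing the square gives 11(x - 10)² + 36(y - 9)² = -3620 + 1100 + 2916 = 396.
Divide by 396: (x - 10)²/36 + (y - 9)²/11 = 1
Ellipse, center (10, 9), major axis horizontal; a² = 36, b² = 11.
a = 6. Vertices at (h ± a, k).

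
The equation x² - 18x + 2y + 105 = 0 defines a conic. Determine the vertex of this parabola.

(9, -12)

Only x is squared. Complete the square in x: (x - 9)² = -2(y + 12).
Vertex (9, -12); 4p = -2 so p = -1/2. Opens down.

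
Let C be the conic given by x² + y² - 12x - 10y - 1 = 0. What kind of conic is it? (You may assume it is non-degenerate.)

circle

No xy term. Coefficients of x² and y² are A = 1, C = 1.
A = C (same sign) ⇒ circle.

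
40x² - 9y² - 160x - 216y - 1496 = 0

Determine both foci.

(-5, -12) and (9, -12)

40(x² - 4x) -9(y² + 24y) = 1496
Complete the square: 40(x - 2)² -9(y + 12)² = 1496 + 160 - 1296 = 360
Divide through by 360 to get (x - 2)²/9 - (y + 12)²/40 = 1.
Hyperbola, center (2, -12), transverse axis horizontal; a² = 9, b² = 40.
c² = a² + b² = 9 + 40 = 49, so c = 7.
Foci lie on the horizontal axis through the center: (h ± c, k).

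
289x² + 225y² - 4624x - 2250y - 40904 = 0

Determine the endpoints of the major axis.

(8, -12) and (8, 22)

Group: 289(x² - 16x) + 225(y² - 10y) = 40904
Completing the square gives 289(x - 8)² + 225(y - 5)² = 40904 + 18496 + 5625 = 65025.
Divide through by 65025 to get (x - 8)²/225 + (y - 5)²/289 = 1.
Ellipse, center (8, 5), major axis vertical; a² = 289, b² = 225.
a = 17. Vertices at (h, k ± a).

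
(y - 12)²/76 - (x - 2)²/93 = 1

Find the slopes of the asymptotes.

Center (2, 12). The positive term is the y-term, so the transverse axis is vertical; a² = 76, b² = 93.
For a vertical hyperbola the asymptotes have slope ±a/b.
Here that is ±2√19/√93 = ±2√1767/93.

2√1767/93 and -2√1767/93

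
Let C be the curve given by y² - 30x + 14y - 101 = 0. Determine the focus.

(5/2, -7)

Only y is squared. Complete the square in y: (y + 7)² = 30(x + 5).
Vertex (-5, -7); 4p = 30 so p = 15/2. Opens right.
Focus is p units from the vertex along the axis: (h + p, k).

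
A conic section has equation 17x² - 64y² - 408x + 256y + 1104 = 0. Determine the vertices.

Rearranging, 17(x² - 24x) -64(y² - 4y) = -1104.
Completing the square gives 17(x - 12)² -64(y - 2)² = -1104 + 2448 - 256 = 1088.
Divide by 1088: (x - 12)²/64 - (y - 2)²/17 = 1
Hyperbola, center (12, 2), transverse axis horizontal; a² = 64, b² = 17.
a = 8. Vertices at (h ± a, k).

(4, 2) and (20, 2)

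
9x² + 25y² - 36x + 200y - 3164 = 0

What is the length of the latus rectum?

Rearranging, 9(x² - 4x) + 25(y² + 8y) = 3164.
Completing the square gives 9(x - 2)² + 25(y + 4)² = 3164 + 36 + 400 = 3600.
Divide by 3600: (x - 2)²/400 + (y + 4)²/144 = 1
Ellipse, center (2, -4), major axis horizontal; a² = 400, b² = 144.
Latus rectum length = 2b²/a = 2·144/20 = 72/5.

72/5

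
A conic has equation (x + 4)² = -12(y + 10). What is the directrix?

y = -7

Vertex (-4, -10); 4p = -12 so p = -3. Opens down.
Directrix is the horizontal line y = k − p = -10 − (-3) = -7.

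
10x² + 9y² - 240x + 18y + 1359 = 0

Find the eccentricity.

Collect terms: 10(x² - 24x) + 9(y² + 2y) = -1359
Complete the square in x and y: 10(x - 12)² + 9(y + 1)² = -1359 + 1440 + 9 = 90
Divide through by 90 to get (x - 12)²/9 + (y + 1)²/10 = 1.
Ellipse, center (12, -1), major axis vertical; a² = 10, b² = 9.
c² = a² - b² = 1, so c = 1.
e = c/a = 1/√10 = √10/10.

e = √10/10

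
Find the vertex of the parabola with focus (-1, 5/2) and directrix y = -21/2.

(-1, -4)

The vertex is the midpoint between the focus and the directrix along the axis of symmetry.
Axis is vertical (directrix is horizontal). Vertex y-coordinate = (5/2 + (-21/2))/2 = -4; x-coordinate = -1.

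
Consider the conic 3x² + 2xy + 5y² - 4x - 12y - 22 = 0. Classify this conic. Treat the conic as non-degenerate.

ellipse

A = 3, B = 2, C = 5.
Discriminant B² − 4AC = 2² − 4·3·5 = -56.
B² − 4AC < 0 ⇒ ellipse.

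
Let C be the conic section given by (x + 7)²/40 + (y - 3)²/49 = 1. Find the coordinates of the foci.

Center (-7, 3). The larger denominator 49 sits under the y-term, so the major axis is vertical; a² = 49, b² = 40.
c² = a² - b² = 49 - 40 = 9, so c = 3.
Foci lie on the vertical axis through the center: (h, k ± c).

(-7, 0) and (-7, 6)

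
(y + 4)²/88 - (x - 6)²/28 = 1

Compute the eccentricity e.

Center (6, -4). The positive term is the y-term, so the transverse axis is vertical; a² = 88, b² = 28.
c² = a² + b² = 116, so c = 2√29.
e = c/a = 2√29/2√22 = √638/22.

e = √638/22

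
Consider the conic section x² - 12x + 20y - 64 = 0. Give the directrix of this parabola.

Only x is squared. Complete the square in x: (x - 6)² = -20(y - 5).
Vertex (6, 5); 4p = -20 so p = -5. Opens down.
Directrix is the horizontal line y = k − p = 5 − (-5) = 10.

y = 10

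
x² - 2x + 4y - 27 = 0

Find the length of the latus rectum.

Only x is squared. Complete the square in x: (x - 1)² = -4(y - 7).
Vertex (1, 7); 4p = -4 so p = -1. Opens down.
Latus rectum length = |4p| = 4.

4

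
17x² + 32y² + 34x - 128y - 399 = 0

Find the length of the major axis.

Group the x- and y-terms: 17(x² + 2x) + 32(y² - 4y) = 399
17(x + 1)² + 32(y - 2)² = 399 + 17 + 128 = 544
Dividing both sides by 544: (x + 1)²/32 + (y - 2)²/17 = 1
Ellipse, center (-1, 2), major axis horizontal; a² = 32, b² = 17.
a² = 32 so a = 4√2; the major axis has length 2a = 8√2.

8√2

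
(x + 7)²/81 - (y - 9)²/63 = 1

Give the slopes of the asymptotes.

Center (-7, 9). The positive term is the x-term, so the transverse axis is horizontal; a² = 81, b² = 63.
For a horizontal hyperbola the asymptotes have slope ±b/a.
Here that is ±3√7/9 = ±√7/3.

√7/3 and -√7/3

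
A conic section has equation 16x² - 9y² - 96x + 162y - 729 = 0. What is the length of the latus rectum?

Group: 16(x² - 6x) -9(y² - 18y) = 729
Completing the square gives 16(x - 3)² -9(y - 9)² = 729 + 144 - 729 = 144.
Dividing both sides by 144: (x - 3)²/9 - (y - 9)²/16 = 1
Hyperbola, center (3, 9), transverse axis horizontal; a² = 9, b² = 16.
Latus rectum length = 2b²/a = 2·16/3 = 32/3.

32/3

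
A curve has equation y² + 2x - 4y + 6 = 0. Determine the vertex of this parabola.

Only y is squared. Complete the square in y: (y - 2)² = -2(x + 1).
Vertex (-1, 2); 4p = -2 so p = -1/2. Opens left.

(-1, 2)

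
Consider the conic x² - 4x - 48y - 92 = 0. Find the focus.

(2, 10)

Only x is squared. Complete the square in x: (x - 2)² = 48(y + 2).
Vertex (2, -2); 4p = 48 so p = 12. Opens up.
Focus is p units from the vertex along the axis: (h, k + p).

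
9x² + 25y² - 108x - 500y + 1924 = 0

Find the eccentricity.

e = 4/5

Rearranging, 9(x² - 12x) + 25(y² - 20y) = -1924.
Completing the square gives 9(x - 6)² + 25(y - 10)² = -1924 + 324 + 2500 = 900.
Divide by 900: (x - 6)²/100 + (y - 10)²/36 = 1
Ellipse, center (6, 10), major axis horizontal; a² = 100, b² = 36.
c² = a² - b² = 64, so c = 8.
e = c/a = 8/10 = 4/5.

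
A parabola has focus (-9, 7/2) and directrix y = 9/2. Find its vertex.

(-9, 4)

The vertex is the midpoint between the focus and the directrix along the axis of symmetry.
Axis is vertical (directrix is horizontal). Vertex y-coordinate = (7/2 + 9/2)/2 = 4; x-coordinate = -9.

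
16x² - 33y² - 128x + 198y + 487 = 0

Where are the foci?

Collect terms: 16(x² - 8x) -33(y² - 6y) = -487
Complete the square in x and y: 16(x - 4)² -33(y - 3)² = -487 + 256 - 297 = -528
Divide through by -528 to get (y - 3)²/16 - (x - 4)²/33 = 1.
Hyperbola, center (4, 3), transverse axis vertical; a² = 16, b² = 33.
c² = a² + b² = 16 + 33 = 49, so c = 7.
Foci lie on the vertical axis through the center: (h, k ± c).

(4, -4) and (4, 10)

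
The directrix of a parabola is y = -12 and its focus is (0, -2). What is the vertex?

The vertex is the midpoint between the focus and the directrix along the axis of symmetry.
Axis is vertical (directrix is horizontal). Vertex y-coordinate = (-2 + (-12))/2 = -7; x-coordinate = 0.

(0, -7)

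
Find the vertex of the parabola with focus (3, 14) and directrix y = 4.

The vertex is the midpoint between the focus and the directrix along the axis of symmetry.
Axis is vertical (directrix is horizontal). Vertex y-coordinate = (14 + 4)/2 = 9; x-coordinate = 3.

(3, 9)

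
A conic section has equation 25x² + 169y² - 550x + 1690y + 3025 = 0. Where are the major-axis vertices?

Group: 25(x² - 22x) + 169(y² + 10y) = -3025
Complete the square: 25(x - 11)² + 169(y + 5)² = -3025 + 3025 + 4225 = 4225
Divide through by 4225 to get (x - 11)²/169 + (y + 5)²/25 = 1.
Ellipse, center (11, -5), major axis horizontal; a² = 169, b² = 25.
a = 13. Vertices at (h ± a, k).

(-2, -5) and (24, -5)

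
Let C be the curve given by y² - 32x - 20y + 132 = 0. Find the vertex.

Only y is squared. Complete the square in y: (y - 10)² = 32(x - 1).
Vertex (1, 10); 4p = 32 so p = 8. Opens right.

(1, 10)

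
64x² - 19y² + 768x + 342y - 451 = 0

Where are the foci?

Group the x- and y-terms: 64(x² + 12x) -19(y² - 18y) = 451
Complete the square in x and y: 64(x + 6)² -19(y - 9)² = 451 + 2304 - 1539 = 1216
Divide by 1216: (x + 6)²/19 - (y - 9)²/64 = 1
Hyperbola, center (-6, 9), transverse axis horizontal; a² = 19, b² = 64.
c² = a² + b² = 19 + 64 = 83, so c = √83.
Foci lie on the horizontal axis through the center: (h ± c, k).

(-6 - √83, 9) and (-6 + √83, 9)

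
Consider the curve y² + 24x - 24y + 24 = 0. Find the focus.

Only y is squared. Complete the square in y: (y - 12)² = -24(x - 5).
Vertex (5, 12); 4p = -24 so p = -6. Opens left.
Focus is p units from the vertex along the axis: (h + p, k).

(-1, 12)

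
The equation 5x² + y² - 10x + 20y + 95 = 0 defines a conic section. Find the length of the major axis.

Rearranging, 5(x² - 2x) + (y² + 20y) = -95.
Completing the square gives 5(x - 1)² + (y + 10)² = -95 + 5 + 100 = 10.
Dividing both sides by 10: (x - 1)²/2 + (y + 10)²/10 = 1
Ellipse, center (1, -10), major axis vertical; a² = 10, b² = 2.
a² = 10 so a = √10; the major axis has length 2a = 2√10.

2√10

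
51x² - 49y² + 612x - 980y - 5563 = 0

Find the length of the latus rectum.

Group the x- and y-terms: 51(x² + 12x) -49(y² + 20y) = 5563
Complete the square in x and y: 51(x + 6)² -49(y + 10)² = 5563 + 1836 - 4900 = 2499
Divide by 2499: (x + 6)²/49 - (y + 10)²/51 = 1
Hyperbola, center (-6, -10), transverse axis horizontal; a² = 49, b² = 51.
Latus rectum length = 2b²/a = 2·51/7 = 102/7.

102/7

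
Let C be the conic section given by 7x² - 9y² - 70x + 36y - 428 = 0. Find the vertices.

Collect terms: 7(x² - 10x) -9(y² - 4y) = 428
Completing the square gives 7(x - 5)² -9(y - 2)² = 428 + 175 - 36 = 567.
Divide through by 567 to get (x - 5)²/81 - (y - 2)²/63 = 1.
Hyperbola, center (5, 2), transverse axis horizontal; a² = 81, b² = 63.
a = 9. Vertices at (h ± a, k).

(-4, 2) and (14, 2)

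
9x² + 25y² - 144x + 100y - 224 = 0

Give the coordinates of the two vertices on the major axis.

Group the x- and y-terms: 9(x² - 16x) + 25(y² + 4y) = 224
Completing the square gives 9(x - 8)² + 25(y + 2)² = 224 + 576 + 100 = 900.
Divide by 900: (x - 8)²/100 + (y + 2)²/36 = 1
Ellipse, center (8, -2), major axis horizontal; a² = 100, b² = 36.
a = 10. Vertices at (h ± a, k).

(-2, -2) and (18, -2)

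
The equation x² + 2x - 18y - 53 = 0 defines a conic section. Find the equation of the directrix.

y = -15/2

Only x is squared. Complete the square in x: (x + 1)² = 18(y + 3).
Vertex (-1, -3); 4p = 18 so p = 9/2. Opens up.
Directrix is the horizontal line y = k − p = -3 − (9/2) = -15/2.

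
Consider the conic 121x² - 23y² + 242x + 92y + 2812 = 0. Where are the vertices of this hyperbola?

(-1, -9) and (-1, 13)

Group: 121(x² + 2x) -23(y² - 4y) = -2812
Completing the square gives 121(x + 1)² -23(y - 2)² = -2812 + 121 - 92 = -2783.
Divide through by -2783 to get (y - 2)²/121 - (x + 1)²/23 = 1.
Hyperbola, center (-1, 2), transverse axis vertical; a² = 121, b² = 23.
a = 11. Vertices at (h, k ± a).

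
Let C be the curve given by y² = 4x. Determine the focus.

Vertex (0, 0); 4p = 4 so p = 1. Opens right.
Focus is p units from the vertex along the axis: (h + p, k).

(1, 0)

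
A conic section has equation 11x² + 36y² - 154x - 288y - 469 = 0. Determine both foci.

Collect terms: 11(x² - 14x) + 36(y² - 8y) = 469
Complete the square: 11(x - 7)² + 36(y - 4)² = 469 + 539 + 576 = 1584
Divide through by 1584 to get (x - 7)²/144 + (y - 4)²/44 = 1.
Ellipse, center (7, 4), major axis horizontal; a² = 144, b² = 44.
c² = a² - b² = 144 - 44 = 100, so c = 10.
Foci lie on the horizontal axis through the center: (h ± c, k).

(-3, 4) and (17, 4)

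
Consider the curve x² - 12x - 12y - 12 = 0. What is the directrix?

Only x is squared. Complete the square in x: (x - 6)² = 12(y + 4).
Vertex (6, -4); 4p = 12 so p = 3. Opens up.
Directrix is the horizontal line y = k − p = -4 − (3) = -7.

y = -7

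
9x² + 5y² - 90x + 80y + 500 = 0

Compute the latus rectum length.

Group the x- and y-terms: 9(x² - 10x) + 5(y² + 16y) = -500
Complete the square: 9(x - 5)² + 5(y + 8)² = -500 + 225 + 320 = 45
Dividing both sides by 45: (x - 5)²/5 + (y + 8)²/9 = 1
Ellipse, center (5, -8), major axis vertical; a² = 9, b² = 5.
Latus rectum length = 2b²/a = 2·5/3 = 10/3.

10/3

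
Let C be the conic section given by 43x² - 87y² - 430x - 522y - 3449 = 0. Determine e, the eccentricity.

e = √11310/87

Group the x- and y-terms: 43(x² - 10x) -87(y² + 6y) = 3449
Complete the square in x and y: 43(x - 5)² -87(y + 3)² = 3449 + 1075 - 783 = 3741
Divide through by 3741 to get (x - 5)²/87 - (y + 3)²/43 = 1.
Hyperbola, center (5, -3), transverse axis horizontal; a² = 87, b² = 43.
c² = a² + b² = 130, so c = √130.
e = c/a = √130/√87 = √11310/87.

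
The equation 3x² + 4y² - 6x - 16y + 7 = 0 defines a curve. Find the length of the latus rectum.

3

Collect terms: 3(x² - 2x) + 4(y² - 4y) = -7
3(x - 1)² + 4(y - 2)² = -7 + 3 + 16 = 12
Divide through by 12 to get (x - 1)²/4 + (y - 2)²/3 = 1.
Ellipse, center (1, 2), major axis horizontal; a² = 4, b² = 3.
Latus rectum length = 2b²/a = 2·3/2 = 3.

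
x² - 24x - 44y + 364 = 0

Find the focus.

Only x is squared. Complete the square in x: (x - 12)² = 44(y - 5).
Vertex (12, 5); 4p = 44 so p = 11. Opens up.
Focus is p units from the vertex along the axis: (h, k + p).

(12, 16)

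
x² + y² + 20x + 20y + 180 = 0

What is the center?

Group the x- and y-terms: (x² + 20x) + (y² + 20y) = -180
Complete the square: (x + 10)² + (y + 10)² = -180 + 100 + 100 = 20
So (x + 10)² + (y + 10)² = 20.
Circle centered at (-10, -10) with r² = 20.

(-10, -10)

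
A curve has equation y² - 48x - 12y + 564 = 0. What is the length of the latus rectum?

Only y is squared. Complete the square in y: (y - 6)² = 48(x - 11).
Vertex (11, 6); 4p = 48 so p = 12. Opens right.
Latus rectum length = |4p| = 48.

48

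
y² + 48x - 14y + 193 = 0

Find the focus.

(-15, 7)

Only y is squared. Complete the square in y: (y - 7)² = -48(x + 3).
Vertex (-3, 7); 4p = -48 so p = -12. Opens left.
Focus is p units from the vertex along the axis: (h + p, k).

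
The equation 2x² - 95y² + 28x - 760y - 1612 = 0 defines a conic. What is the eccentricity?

Rearranging, 2(x² + 14x) -95(y² + 8y) = 1612.
Completing the square gives 2(x + 7)² -95(y + 4)² = 1612 + 98 - 1520 = 190.
Divide through by 190 to get (x + 7)²/95 - (y + 4)²/2 = 1.
Hyperbola, center (-7, -4), transverse axis horizontal; a² = 95, b² = 2.
c² = a² + b² = 97, so c = √97.
e = c/a = √97/√95 = √9215/95.

e = √9215/95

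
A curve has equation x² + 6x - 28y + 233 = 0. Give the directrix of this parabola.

Only x is squared. Complete the square in x: (x + 3)² = 28(y - 8).
Vertex (-3, 8); 4p = 28 so p = 7. Opens up.
Directrix is the horizontal line y = k − p = 8 − (7) = 1.

y = 1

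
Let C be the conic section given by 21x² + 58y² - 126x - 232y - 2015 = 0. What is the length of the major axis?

Group: 21(x² - 6x) + 58(y² - 4y) = 2015
Complete the square: 21(x - 3)² + 58(y - 2)² = 2015 + 189 + 232 = 2436
Divide through by 2436 to get (x - 3)²/116 + (y - 2)²/42 = 1.
Ellipse, center (3, 2), major axis horizontal; a² = 116, b² = 42.
a² = 116 so a = 2√29; the major axis has length 2a = 4√29.

4√29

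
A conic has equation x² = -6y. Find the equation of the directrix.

y = 3/2

Vertex (0, 0); 4p = -6 so p = -3/2. Opens down.
Directrix is the horizontal line y = k − p = 0 − (-3/2) = 3/2.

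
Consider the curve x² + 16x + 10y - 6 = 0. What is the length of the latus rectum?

10

Only x is squared. Complete the square in x: (x + 8)² = -10(y - 7).
Vertex (-8, 7); 4p = -10 so p = -5/2. Opens down.
Latus rectum length = |4p| = 10.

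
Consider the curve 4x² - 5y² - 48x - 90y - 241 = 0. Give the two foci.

(6, -12) and (6, -6)

Group: 4(x² - 12x) -5(y² + 18y) = 241
Complete the square: 4(x - 6)² -5(y + 9)² = 241 + 144 - 405 = -20
Divide by -20: (y + 9)²/4 - (x - 6)²/5 = 1
Hyperbola, center (6, -9), transverse axis vertical; a² = 4, b² = 5.
c² = a² + b² = 4 + 5 = 9, so c = 3.
Foci lie on the vertical axis through the center: (h, k ± c).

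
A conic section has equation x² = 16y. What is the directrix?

Vertex (0, 0); 4p = 16 so p = 4. Opens up.
Directrix is the horizontal line y = k − p = 0 − (4) = -4.

y = -4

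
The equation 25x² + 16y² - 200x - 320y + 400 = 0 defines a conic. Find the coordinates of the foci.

25(x² - 8x) + 16(y² - 20y) = -400
Complete the square in x and y: 25(x - 4)² + 16(y - 10)² = -400 + 400 + 1600 = 1600
Divide by 1600: (x - 4)²/64 + (y - 10)²/100 = 1
Ellipse, center (4, 10), major axis vertical; a² = 100, b² = 64.
c² = a² - b² = 100 - 64 = 36, so c = 6.
Foci lie on the vertical axis through the center: (h, k ± c).

(4, 4) and (4, 16)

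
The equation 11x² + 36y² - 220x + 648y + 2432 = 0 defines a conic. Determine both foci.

Collect terms: 11(x² - 20x) + 36(y² + 18y) = -2432
Completing the square gives 11(x - 10)² + 36(y + 9)² = -2432 + 1100 + 2916 = 1584.
Dividing both sides by 1584: (x - 10)²/144 + (y + 9)²/44 = 1
Ellipse, center (10, -9), major axis horizontal; a² = 144, b² = 44.
c² = a² - b² = 144 - 44 = 100, so c = 10.
Foci lie on the horizontal axis through the center: (h ± c, k).

(0, -9) and (20, -9)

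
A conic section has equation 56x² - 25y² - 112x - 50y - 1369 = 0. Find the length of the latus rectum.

112/5

56(x² - 2x) -25(y² + 2y) = 1369
56(x - 1)² -25(y + 1)² = 1369 + 56 - 25 = 1400
Divide through by 1400 to get (x - 1)²/25 - (y + 1)²/56 = 1.
Hyperbola, center (1, -1), transverse axis horizontal; a² = 25, b² = 56.
Latus rectum length = 2b²/a = 2·56/5 = 112/5.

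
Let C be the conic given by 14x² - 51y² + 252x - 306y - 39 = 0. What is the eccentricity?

14(x² + 18x) -51(y² + 6y) = 39
Complete the square: 14(x + 9)² -51(y + 3)² = 39 + 1134 - 459 = 714
Divide by 714: (x + 9)²/51 - (y + 3)²/14 = 1
Hyperbola, center (-9, -3), transverse axis horizontal; a² = 51, b² = 14.
c² = a² + b² = 65, so c = √65.
e = c/a = √65/√51 = √3315/51.

e = √3315/51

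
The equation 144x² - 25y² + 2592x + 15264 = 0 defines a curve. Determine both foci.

(-9, -13) and (-9, 13)

144(x² + 18x) -25y² = -15264
Complete the square in x and y: 144(x + 9)² -25y² = -15264 + 11664 + 0 = -3600
Divide by -3600: y²/144 - (x + 9)²/25 = 1
Hyperbola, center (-9, 0), transverse axis vertical; a² = 144, b² = 25.
c² = a² + b² = 144 + 25 = 169, so c = 13.
Foci lie on the vertical axis through the center: (h, k ± c).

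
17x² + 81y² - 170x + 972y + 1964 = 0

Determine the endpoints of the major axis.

(-4, -6) and (14, -6)

Group the x- and y-terms: 17(x² - 10x) + 81(y² + 12y) = -1964
Complete the square in x and y: 17(x - 5)² + 81(y + 6)² = -1964 + 425 + 2916 = 1377
Divide through by 1377 to get (x - 5)²/81 + (y + 6)²/17 = 1.
Ellipse, center (5, -6), major axis horizontal; a² = 81, b² = 17.
a = 9. Vertices at (h ± a, k).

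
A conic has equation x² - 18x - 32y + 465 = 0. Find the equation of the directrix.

Only x is squared. Complete the square in x: (x - 9)² = 32(y - 12).
Vertex (9, 12); 4p = 32 so p = 8. Opens up.
Directrix is the horizontal line y = k − p = 12 − (8) = 4.

y = 4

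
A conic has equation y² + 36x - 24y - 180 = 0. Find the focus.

Only y is squared. Complete the square in y: (y - 12)² = -36(x - 9).
Vertex (9, 12); 4p = -36 so p = -9. Opens left.
Focus is p units from the vertex along the axis: (h + p, k).

(0, 12)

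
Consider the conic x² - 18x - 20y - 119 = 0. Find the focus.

Only x is squared. Complete the square in x: (x - 9)² = 20(y + 10).
Vertex (9, -10); 4p = 20 so p = 5. Opens up.
Focus is p units from the vertex along the axis: (h, k + p).

(9, -5)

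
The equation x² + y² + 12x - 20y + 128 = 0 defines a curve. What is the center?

(-6, 10)

(x² + 12x) + (y² - 20y) = -128
(x + 6)² + (y - 10)² = -128 + 36 + 100 = 8
So (x + 6)² + (y - 10)² = 8.
Circle centered at (-6, 10) with r² = 8.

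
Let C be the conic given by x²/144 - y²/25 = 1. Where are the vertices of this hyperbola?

(-12, 0) and (12, 0)

Center (0, 0). The positive term is the x-term, so the transverse axis is horizontal; a² = 144, b² = 25.
a = 12. Vertices at (h ± a, k).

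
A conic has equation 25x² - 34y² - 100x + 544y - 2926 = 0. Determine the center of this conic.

(2, 8)

Rearranging, 25(x² - 4x) -34(y² - 16y) = 2926.
Complete the square: 25(x - 2)² -34(y - 8)² = 2926 + 100 - 2176 = 850
Divide through by 850 to get (x - 2)²/34 - (y - 8)²/25 = 1.
Hyperbola with center (2, 8).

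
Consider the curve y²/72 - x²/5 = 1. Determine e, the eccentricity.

Center (0, 0). The positive term is the y-term, so the transverse axis is vertical; a² = 72, b² = 5.
c² = a² + b² = 77, so c = √77.
e = c/a = √77/6√2 = √154/12.

e = √154/12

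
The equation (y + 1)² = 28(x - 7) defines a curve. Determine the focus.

(14, -1)

Vertex (7, -1); 4p = 28 so p = 7. Opens right.
Focus is p units from the vertex along the axis: (h + p, k).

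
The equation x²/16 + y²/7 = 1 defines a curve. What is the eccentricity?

e = 3/4

Center (0, 0). The larger denominator 16 sits under the x-term, so the major axis is horizontal; a² = 16, b² = 7.
c² = a² - b² = 9, so c = 3.
e = c/a = 3/4.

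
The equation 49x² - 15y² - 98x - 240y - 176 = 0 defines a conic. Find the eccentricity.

e = 8/7

49(x² - 2x) -15(y² + 16y) = 176
Completing the square gives 49(x - 1)² -15(y + 8)² = 176 + 49 - 960 = -735.
Dividing both sides by -735: (y + 8)²/49 - (x - 1)²/15 = 1
Hyperbola, center (1, -8), transverse axis vertical; a² = 49, b² = 15.
c² = a² + b² = 64, so c = 8.
e = c/a = 8/7.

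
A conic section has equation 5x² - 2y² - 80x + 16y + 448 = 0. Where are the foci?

Group: 5(x² - 16x) -2(y² - 8y) = -448
5(x - 8)² -2(y - 4)² = -448 + 320 - 32 = -160
Divide by -160: (y - 4)²/80 - (x - 8)²/32 = 1
Hyperbola, center (8, 4), transverse axis vertical; a² = 80, b² = 32.
c² = a² + b² = 80 + 32 = 112, so c = 4√7.
Foci lie on the vertical axis through the center: (h, k ± c).

(8, 4 - 4√7) and (8, 4 + 4√7)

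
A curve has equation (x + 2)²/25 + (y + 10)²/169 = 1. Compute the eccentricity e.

e = 12/13

Center (-2, -10). The larger denominator 169 sits under the y-term, so the major axis is vertical; a² = 169, b² = 25.
c² = a² - b² = 144, so c = 12.
e = c/a = 12/13.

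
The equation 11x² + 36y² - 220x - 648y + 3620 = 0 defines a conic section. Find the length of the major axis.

12

Group: 11(x² - 20x) + 36(y² - 18y) = -3620
Completing the square gives 11(x - 10)² + 36(y - 9)² = -3620 + 1100 + 2916 = 396.
Dividing both sides by 396: (x - 10)²/36 + (y - 9)²/11 = 1
Ellipse, center (10, 9), major axis horizontal; a² = 36, b² = 11.
a² = 36 so a = 6; the major axis has length 2a = 12.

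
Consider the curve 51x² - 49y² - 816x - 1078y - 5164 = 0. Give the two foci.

(-2, -11) and (18, -11)

51(x² - 16x) -49(y² + 22y) = 5164
Completing the square gives 51(x - 8)² -49(y + 11)² = 5164 + 3264 - 5929 = 2499.
Divide by 2499: (x - 8)²/49 - (y + 11)²/51 = 1
Hyperbola, center (8, -11), transverse axis horizontal; a² = 49, b² = 51.
c² = a² + b² = 49 + 51 = 100, so c = 10.
Foci lie on the horizontal axis through the center: (h ± c, k).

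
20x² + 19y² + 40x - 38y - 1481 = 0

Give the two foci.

(-1, -1) and (-1, 3)

Collect terms: 20(x² + 2x) + 19(y² - 2y) = 1481
20(x + 1)² + 19(y - 1)² = 1481 + 20 + 19 = 1520
Dividing both sides by 1520: (x + 1)²/76 + (y - 1)²/80 = 1
Ellipse, center (-1, 1), major axis vertical; a² = 80, b² = 76.
c² = a² - b² = 80 - 76 = 4, so c = 2.
Foci lie on the vertical axis through the center: (h, k ± c).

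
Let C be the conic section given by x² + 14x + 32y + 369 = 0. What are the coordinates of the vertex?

(-7, -10)

Only x is squared. Complete the square in x: (x + 7)² = -32(y + 10).
Vertex (-7, -10); 4p = -32 so p = -8. Opens down.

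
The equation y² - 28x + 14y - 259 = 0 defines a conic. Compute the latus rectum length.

Only y is squared. Complete the square in y: (y + 7)² = 28(x + 11).
Vertex (-11, -7); 4p = 28 so p = 7. Opens right.
Latus rectum length = |4p| = 28.

28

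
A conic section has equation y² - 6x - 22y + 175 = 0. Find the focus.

Only y is squared. Complete the square in y: (y - 11)² = 6(x - 9).
Vertex (9, 11); 4p = 6 so p = 3/2. Opens right.
Focus is p units from the vertex along the axis: (h + p, k).

(21/2, 11)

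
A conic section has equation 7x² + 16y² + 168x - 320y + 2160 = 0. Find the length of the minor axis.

7(x² + 24x) + 16(y² - 20y) = -2160
Completing the square gives 7(x + 12)² + 16(y - 10)² = -2160 + 1008 + 1600 = 448.
Divide by 448: (x + 12)²/64 + (y - 10)²/28 = 1
Ellipse, center (-12, 10), major axis horizontal; a² = 64, b² = 28.
b² = 28 so b = 2√7; the minor axis has length 2b = 4√7.

4√7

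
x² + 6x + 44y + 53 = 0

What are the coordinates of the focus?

(-3, -12)

Only x is squared. Complete the square in x: (x + 3)² = -44(y + 1).
Vertex (-3, -1); 4p = -44 so p = -11. Opens down.
Focus is p units from the vertex along the axis: (h, k + p).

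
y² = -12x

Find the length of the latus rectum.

12

Vertex (0, 0); 4p = -12 so p = -3. Opens left.
Latus rectum length = |4p| = 12.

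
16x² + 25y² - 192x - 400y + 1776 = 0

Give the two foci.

Collect terms: 16(x² - 12x) + 25(y² - 16y) = -1776
Completing the square gives 16(x - 6)² + 25(y - 8)² = -1776 + 576 + 1600 = 400.
Divide by 400: (x - 6)²/25 + (y - 8)²/16 = 1
Ellipse, center (6, 8), major axis horizontal; a² = 25, b² = 16.
c² = a² - b² = 25 - 16 = 9, so c = 3.
Foci lie on the horizontal axis through the center: (h ± c, k).

(3, 8) and (9, 8)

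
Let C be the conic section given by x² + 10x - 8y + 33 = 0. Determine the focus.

(-5, 3)

Only x is squared. Complete the square in x: (x + 5)² = 8(y - 1).
Vertex (-5, 1); 4p = 8 so p = 2. Opens up.
Focus is p units from the vertex along the axis: (h, k + p).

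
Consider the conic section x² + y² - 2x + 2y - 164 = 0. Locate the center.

(1, -1)

(x² - 2x) + (y² + 2y) = 164
Complete the square: (x - 1)² + (y + 1)² = 164 + 1 + 1 = 166
So (x - 1)² + (y + 1)² = 166.
Circle centered at (1, -1) with r² = 166.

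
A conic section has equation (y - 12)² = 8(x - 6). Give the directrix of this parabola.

x = 4

Vertex (6, 12); 4p = 8 so p = 2. Opens right.
Directrix is the vertical line x = h − p = 6 − (2) = 4.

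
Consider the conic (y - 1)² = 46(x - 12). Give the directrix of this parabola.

x = 1/2

Vertex (12, 1); 4p = 46 so p = 23/2. Opens right.
Directrix is the vertical line x = h − p = 12 − (23/2) = 1/2.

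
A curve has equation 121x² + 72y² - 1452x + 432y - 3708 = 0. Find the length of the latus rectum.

121(x² - 12x) + 72(y² + 6y) = 3708
Complete the square: 121(x - 6)² + 72(y + 3)² = 3708 + 4356 + 648 = 8712
Divide by 8712: (x - 6)²/72 + (y + 3)²/121 = 1
Ellipse, center (6, -3), major axis vertical; a² = 121, b² = 72.
Latus rectum length = 2b²/a = 2·72/11 = 144/11.

144/11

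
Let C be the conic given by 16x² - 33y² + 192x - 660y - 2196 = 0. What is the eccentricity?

e = 7/4

Group the x- and y-terms: 16(x² + 12x) -33(y² + 20y) = 2196
Completing the square gives 16(x + 6)² -33(y + 10)² = 2196 + 576 - 3300 = -528.
Divide by -528: (y + 10)²/16 - (x + 6)²/33 = 1
Hyperbola, center (-6, -10), transverse axis vertical; a² = 16, b² = 33.
c² = a² + b² = 49, so c = 7.
e = c/a = 7/4.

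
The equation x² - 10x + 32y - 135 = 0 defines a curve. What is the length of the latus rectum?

32

Only x is squared. Complete the square in x: (x - 5)² = -32(y - 5).
Vertex (5, 5); 4p = -32 so p = -8. Opens down.
Latus rectum length = |4p| = 32.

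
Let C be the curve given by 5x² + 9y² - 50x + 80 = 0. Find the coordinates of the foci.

(3, 0) and (7, 0)

5(x² - 10x) + 9y² = -80
Completing the square gives 5(x - 5)² + 9y² = -80 + 125 + 0 = 45.
Divide by 45: (x - 5)²/9 + y²/5 = 1
Ellipse, center (5, 0), major axis horizontal; a² = 9, b² = 5.
c² = a² - b² = 9 - 5 = 4, so c = 2.
Foci lie on the horizontal axis through the center: (h ± c, k).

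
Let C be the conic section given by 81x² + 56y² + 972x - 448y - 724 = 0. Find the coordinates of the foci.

Group: 81(x² + 12x) + 56(y² - 8y) = 724
81(x + 6)² + 56(y - 4)² = 724 + 2916 + 896 = 4536
Divide by 4536: (x + 6)²/56 + (y - 4)²/81 = 1
Ellipse, center (-6, 4), major axis vertical; a² = 81, b² = 56.
c² = a² - b² = 81 - 56 = 25, so c = 5.
Foci lie on the vertical axis through the center: (h, k ± c).

(-6, -1) and (-6, 9)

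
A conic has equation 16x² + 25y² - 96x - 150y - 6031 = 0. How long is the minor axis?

16(x² - 6x) + 25(y² - 6y) = 6031
16(x - 3)² + 25(y - 3)² = 6031 + 144 + 225 = 6400
Divide through by 6400 to get (x - 3)²/400 + (y - 3)²/256 = 1.
Ellipse, center (3, 3), major axis horizontal; a² = 400, b² = 256.
b² = 256 so b = 16; the minor axis has length 2b = 32.

32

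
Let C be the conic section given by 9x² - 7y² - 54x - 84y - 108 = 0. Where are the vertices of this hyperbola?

(3, -9) and (3, -3)

9(x² - 6x) -7(y² + 12y) = 108
Complete the square in x and y: 9(x - 3)² -7(y + 6)² = 108 + 81 - 252 = -63
Dividing both sides by -63: (y + 6)²/9 - (x - 3)²/7 = 1
Hyperbola, center (3, -6), transverse axis vertical; a² = 9, b² = 7.
a = 3. Vertices at (h, k ± a).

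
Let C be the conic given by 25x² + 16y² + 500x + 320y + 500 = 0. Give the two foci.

(-10, -19) and (-10, -1)

Rearranging, 25(x² + 20x) + 16(y² + 20y) = -500.
Complete the square in x and y: 25(x + 10)² + 16(y + 10)² = -500 + 2500 + 1600 = 3600
Divide by 3600: (x + 10)²/144 + (y + 10)²/225 = 1
Ellipse, center (-10, -10), major axis vertical; a² = 225, b² = 144.
c² = a² - b² = 225 - 144 = 81, so c = 9.
Foci lie on the vertical axis through the center: (h, k ± c).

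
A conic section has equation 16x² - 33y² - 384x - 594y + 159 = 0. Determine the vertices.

(12, -13) and (12, -5)

Group: 16(x² - 24x) -33(y² + 18y) = -159
Completing the square gives 16(x - 12)² -33(y + 9)² = -159 + 2304 - 2673 = -528.
Divide through by -528 to get (y + 9)²/16 - (x - 12)²/33 = 1.
Hyperbola, center (12, -9), transverse axis vertical; a² = 16, b² = 33.
a = 4. Vertices at (h, k ± a).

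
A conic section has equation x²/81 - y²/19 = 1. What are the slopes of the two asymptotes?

√19/9 and -√19/9

Center (0, 0). The positive term is the x-term, so the transverse axis is horizontal; a² = 81, b² = 19.
For a horizontal hyperbola the asymptotes have slope ±b/a.
Here that is ±√19/9.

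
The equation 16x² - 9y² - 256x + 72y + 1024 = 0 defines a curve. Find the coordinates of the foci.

(8, -1) and (8, 9)

Rearranging, 16(x² - 16x) -9(y² - 8y) = -1024.
Completing the square gives 16(x - 8)² -9(y - 4)² = -1024 + 1024 - 144 = -144.
Divide by -144: (y - 4)²/16 - (x - 8)²/9 = 1
Hyperbola, center (8, 4), transverse axis vertical; a² = 16, b² = 9.
c² = a² + b² = 16 + 9 = 25, so c = 5.
Foci lie on the vertical axis through the center: (h, k ± c).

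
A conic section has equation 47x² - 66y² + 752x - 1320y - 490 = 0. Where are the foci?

(-8, -10 - √113) and (-8, -10 + √113)

Rearranging, 47(x² + 16x) -66(y² + 20y) = 490.
Completing the square gives 47(x + 8)² -66(y + 10)² = 490 + 3008 - 6600 = -3102.
Divide by -3102: (y + 10)²/47 - (x + 8)²/66 = 1
Hyperbola, center (-8, -10), transverse axis vertical; a² = 47, b² = 66.
c² = a² + b² = 47 + 66 = 113, so c = √113.
Foci lie on the vertical axis through the center: (h, k ± c).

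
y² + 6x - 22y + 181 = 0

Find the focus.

Only y is squared. Complete the square in y: (y - 11)² = -6(x + 10).
Vertex (-10, 11); 4p = -6 so p = -3/2. Opens left.
Focus is p units from the vertex along the axis: (h + p, k).

(-23/2, 11)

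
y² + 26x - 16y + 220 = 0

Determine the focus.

(-25/2, 8)

Only y is squared. Complete the square in y: (y - 8)² = -26(x + 6).
Vertex (-6, 8); 4p = -26 so p = -13/2. Opens left.
Focus is p units from the vertex along the axis: (h + p, k).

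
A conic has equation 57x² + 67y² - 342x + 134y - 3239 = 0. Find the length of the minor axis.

Group the x- and y-terms: 57(x² - 6x) + 67(y² + 2y) = 3239
Completing the square gives 57(x - 3)² + 67(y + 1)² = 3239 + 513 + 67 = 3819.
Dividing both sides by 3819: (x - 3)²/67 + (y + 1)²/57 = 1
Ellipse, center (3, -1), major axis horizontal; a² = 67, b² = 57.
b² = 57 so b = √57; the minor axis has length 2b = 2√57.

2√57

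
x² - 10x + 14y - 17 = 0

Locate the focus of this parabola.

(5, -1/2)

Only x is squared. Complete the square in x: (x - 5)² = -14(y - 3).
Vertex (5, 3); 4p = -14 so p = -7/2. Opens down.
Focus is p units from the vertex along the axis: (h, k + p).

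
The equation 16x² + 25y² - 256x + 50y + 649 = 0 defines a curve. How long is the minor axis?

8

Rearranging, 16(x² - 16x) + 25(y² + 2y) = -649.
Complete the square: 16(x - 8)² + 25(y + 1)² = -649 + 1024 + 25 = 400
Dividing both sides by 400: (x - 8)²/25 + (y + 1)²/16 = 1
Ellipse, center (8, -1), major axis horizontal; a² = 25, b² = 16.
b² = 16 so b = 4; the minor axis has length 2b = 8.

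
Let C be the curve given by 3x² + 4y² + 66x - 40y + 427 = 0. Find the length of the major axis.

Collect terms: 3(x² + 22x) + 4(y² - 10y) = -427
Completing the square gives 3(x + 11)² + 4(y - 5)² = -427 + 363 + 100 = 36.
Dividing both sides by 36: (x + 11)²/12 + (y - 5)²/9 = 1
Ellipse, center (-11, 5), major axis horizontal; a² = 12, b² = 9.
a² = 12 so a = 2√3; the major axis has length 2a = 4√3.

4√3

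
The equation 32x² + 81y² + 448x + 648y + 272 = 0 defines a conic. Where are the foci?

(-14, -4) and (0, -4)

Group the x- and y-terms: 32(x² + 14x) + 81(y² + 8y) = -272
Complete the square: 32(x + 7)² + 81(y + 4)² = -272 + 1568 + 1296 = 2592
Dividing both sides by 2592: (x + 7)²/81 + (y + 4)²/32 = 1
Ellipse, center (-7, -4), major axis horizontal; a² = 81, b² = 32.
c² = a² - b² = 81 - 32 = 49, so c = 7.
Foci lie on the horizontal axis through the center: (h ± c, k).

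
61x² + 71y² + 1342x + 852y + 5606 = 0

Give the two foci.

(-11 - √10, -6) and (-11 + √10, -6)

Collect terms: 61(x² + 22x) + 71(y² + 12y) = -5606
61(x + 11)² + 71(y + 6)² = -5606 + 7381 + 2556 = 4331
Dividing both sides by 4331: (x + 11)²/71 + (y + 6)²/61 = 1
Ellipse, center (-11, -6), major axis horizontal; a² = 71, b² = 61.
c² = a² - b² = 71 - 61 = 10, so c = √10.
Foci lie on the horizontal axis through the center: (h ± c, k).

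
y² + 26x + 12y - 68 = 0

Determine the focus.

(-5/2, -6)

Only y is squared. Complete the square in y: (y + 6)² = -26(x - 4).
Vertex (4, -6); 4p = -26 so p = -13/2. Opens left.
Focus is p units from the vertex along the axis: (h + p, k).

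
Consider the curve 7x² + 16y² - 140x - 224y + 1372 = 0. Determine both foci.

Group: 7(x² - 20x) + 16(y² - 14y) = -1372
7(x - 10)² + 16(y - 7)² = -1372 + 700 + 784 = 112
Divide by 112: (x - 10)²/16 + (y - 7)²/7 = 1
Ellipse, center (10, 7), major axis horizontal; a² = 16, b² = 7.
c² = a² - b² = 16 - 7 = 9, so c = 3.
Foci lie on the horizontal axis through the center: (h ± c, k).

(7, 7) and (13, 7)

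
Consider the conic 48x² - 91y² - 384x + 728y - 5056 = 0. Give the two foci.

(4 - √139, 4) and (4 + √139, 4)

Group the x- and y-terms: 48(x² - 8x) -91(y² - 8y) = 5056
Complete the square: 48(x - 4)² -91(y - 4)² = 5056 + 768 - 1456 = 4368
Dividing both sides by 4368: (x - 4)²/91 - (y - 4)²/48 = 1
Hyperbola, center (4, 4), transverse axis horizontal; a² = 91, b² = 48.
c² = a² + b² = 91 + 48 = 139, so c = √139.
Foci lie on the horizontal axis through the center: (h ± c, k).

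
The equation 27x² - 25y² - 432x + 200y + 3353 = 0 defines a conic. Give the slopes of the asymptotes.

27(x² - 16x) -25(y² - 8y) = -3353
Complete the square in x and y: 27(x - 8)² -25(y - 4)² = -3353 + 1728 - 400 = -2025
Dividing both sides by -2025: (y - 4)²/81 - (x - 8)²/75 = 1
Hyperbola, center (8, 4), transverse axis vertical; a² = 81, b² = 75.
For a vertical hyperbola the asymptotes have slope ±a/b.
Here that is ±9/5√3 = ±3√3/5.

3√3/5 and -3√3/5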